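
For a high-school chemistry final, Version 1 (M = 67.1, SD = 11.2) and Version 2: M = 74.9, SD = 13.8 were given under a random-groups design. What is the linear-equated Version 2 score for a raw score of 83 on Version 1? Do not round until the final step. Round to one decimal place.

94.5

Linear equating: y = (SD_Y/SD_X)(x − M_X) + M_Y
y = (13.8/11.2)(83 − 67.1) + 74.9
y = 1.232143 × 15.9 + 74.9 = 19.5911 + 74.9 = 94.5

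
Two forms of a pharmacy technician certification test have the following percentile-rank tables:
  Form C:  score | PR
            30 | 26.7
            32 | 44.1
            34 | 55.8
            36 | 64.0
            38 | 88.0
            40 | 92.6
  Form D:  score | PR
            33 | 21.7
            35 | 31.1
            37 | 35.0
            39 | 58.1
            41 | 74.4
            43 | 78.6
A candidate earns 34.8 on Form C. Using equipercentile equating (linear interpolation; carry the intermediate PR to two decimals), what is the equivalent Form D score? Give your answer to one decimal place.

39.1

PR of 34.8 on Form C: 55.8 + (34.8 − 34)/(36 − 34) × (64.0 − 55.8) = 59.08
On Form D, PR 59.08 falls between score 39 (PR 58.1) and 41 (PR 74.4).
Interpolate: 39 + (59.08 − 58.1)/(74.4 − 58.1) × (41 − 39) = 39.1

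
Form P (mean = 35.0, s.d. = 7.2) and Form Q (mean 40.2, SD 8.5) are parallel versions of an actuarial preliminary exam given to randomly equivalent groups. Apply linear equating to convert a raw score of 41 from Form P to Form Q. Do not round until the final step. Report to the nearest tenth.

Linear equating: y = (SD_Y/SD_X)(x − M_X) + M_Y
y = (8.5/7.2)(41 − 35.0) + 40.2
y = 1.180556 × 6.0 + 40.2 = 7.0833 + 40.2 = 47.3

47.3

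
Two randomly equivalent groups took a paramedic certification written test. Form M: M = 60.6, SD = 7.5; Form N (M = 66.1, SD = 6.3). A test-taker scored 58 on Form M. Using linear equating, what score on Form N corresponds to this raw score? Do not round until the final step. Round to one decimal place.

63.9

Linear equating: y = (SD_Y/SD_X)(x − M_X) + M_Y
y = (6.3/7.5)(58 − 60.6) + 66.1
y = 0.840000 × -2.6 + 66.1 = -2.1840 + 66.1 = 63.9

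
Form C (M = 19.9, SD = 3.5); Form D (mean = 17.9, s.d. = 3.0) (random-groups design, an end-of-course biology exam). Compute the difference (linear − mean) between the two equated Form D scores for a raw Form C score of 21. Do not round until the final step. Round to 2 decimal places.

-0.16

Mean-equated: 21 + (17.9 − 19.9) = 19.00
Linear-equated: (3.0/3.5)(21 − 19.9) + 17.9 = 18.843
Difference = 18.843 − 19.00 = -0.16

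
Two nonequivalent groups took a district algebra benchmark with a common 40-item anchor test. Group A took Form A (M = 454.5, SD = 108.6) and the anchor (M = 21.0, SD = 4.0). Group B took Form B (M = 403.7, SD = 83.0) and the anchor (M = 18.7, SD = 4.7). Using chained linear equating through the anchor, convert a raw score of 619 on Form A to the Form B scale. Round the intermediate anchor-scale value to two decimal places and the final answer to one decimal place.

551.3

Form A → anchor (Group A): v = (4.0/108.6)(619 − 454.5) + 21.0 = 27.06
anchor → Form B (Group B): y = (83.0/4.7)(27.06 − 18.7) + 403.7 = 551.3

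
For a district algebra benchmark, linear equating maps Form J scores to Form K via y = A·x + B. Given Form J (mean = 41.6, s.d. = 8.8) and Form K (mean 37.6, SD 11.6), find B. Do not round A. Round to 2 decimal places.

-17.24

A = SD_Y / SD_X = 11.6 / 8.8 = 1.318182
B = M_Y − A·M_X = 37.6 − 1.318182 × 41.6 = -17.24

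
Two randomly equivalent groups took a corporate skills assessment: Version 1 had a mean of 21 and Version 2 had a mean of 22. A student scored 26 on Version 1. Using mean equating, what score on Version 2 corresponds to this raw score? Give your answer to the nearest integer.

27

Mean equating: y = x + (M_Y − M_X) = 26 + (22 − 21) = 27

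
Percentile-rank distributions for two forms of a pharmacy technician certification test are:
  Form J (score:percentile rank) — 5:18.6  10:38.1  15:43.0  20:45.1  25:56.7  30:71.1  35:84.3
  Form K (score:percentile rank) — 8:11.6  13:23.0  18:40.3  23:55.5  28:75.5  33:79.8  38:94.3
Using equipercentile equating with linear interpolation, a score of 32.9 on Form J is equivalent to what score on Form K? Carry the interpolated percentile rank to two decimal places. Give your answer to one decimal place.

PR of 32.9 on Form J: 71.1 + (32.9 − 30)/(35 − 30) × (84.3 − 71.1) = 78.76
On Form K, PR 78.76 falls between score 28 (PR 75.5) and 33 (PR 79.8).
Interpolate: 28 + (78.76 − 75.5)/(79.8 − 75.5) × (33 − 28) = 31.8

31.8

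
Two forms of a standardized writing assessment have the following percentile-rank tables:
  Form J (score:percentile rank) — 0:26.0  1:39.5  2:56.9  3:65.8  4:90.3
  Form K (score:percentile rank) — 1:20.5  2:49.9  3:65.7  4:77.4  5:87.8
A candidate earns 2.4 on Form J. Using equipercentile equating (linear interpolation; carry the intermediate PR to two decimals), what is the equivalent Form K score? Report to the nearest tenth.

PR of 2.4 on Form J: 56.9 + (2.4 − 2)/(3 − 2) × (65.8 − 56.9) = 60.46
On Form K, PR 60.46 falls between score 2 (PR 49.9) and 3 (PR 65.7).
Interpolate: 2 + (60.46 − 49.9)/(65.7 − 49.9) × (3 − 2) = 2.7

2.7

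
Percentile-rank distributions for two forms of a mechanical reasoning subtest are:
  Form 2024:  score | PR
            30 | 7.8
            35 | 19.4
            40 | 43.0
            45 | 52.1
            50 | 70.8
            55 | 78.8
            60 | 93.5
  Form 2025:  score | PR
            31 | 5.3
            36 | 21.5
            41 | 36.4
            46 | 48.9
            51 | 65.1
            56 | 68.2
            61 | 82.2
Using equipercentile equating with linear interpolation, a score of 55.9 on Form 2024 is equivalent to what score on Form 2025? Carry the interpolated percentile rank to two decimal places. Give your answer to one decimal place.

PR of 55.9 on Form 2024: 78.8 + (55.9 − 55)/(60 − 55) × (93.5 − 78.8) = 81.45
On Form 2025, PR 81.45 falls between score 56 (PR 68.2) and 61 (PR 82.2).
Interpolate: 56 + (81.45 − 68.2)/(82.2 − 68.2) × (61 − 56) = 60.7

60.7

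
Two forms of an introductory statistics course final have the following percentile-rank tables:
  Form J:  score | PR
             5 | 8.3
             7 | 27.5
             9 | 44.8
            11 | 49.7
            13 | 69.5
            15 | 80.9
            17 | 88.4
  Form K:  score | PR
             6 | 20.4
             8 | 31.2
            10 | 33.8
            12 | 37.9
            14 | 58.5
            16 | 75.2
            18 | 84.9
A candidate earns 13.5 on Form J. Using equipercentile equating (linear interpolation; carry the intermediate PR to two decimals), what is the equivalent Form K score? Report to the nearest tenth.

15.7

PR of 13.5 on Form J: 69.5 + (13.5 − 13)/(15 − 13) × (80.9 − 69.5) = 72.35
On Form K, PR 72.35 falls between score 14 (PR 58.5) and 16 (PR 75.2).
Interpolate: 14 + (72.35 − 58.5)/(75.2 − 58.5) × (16 − 14) = 15.7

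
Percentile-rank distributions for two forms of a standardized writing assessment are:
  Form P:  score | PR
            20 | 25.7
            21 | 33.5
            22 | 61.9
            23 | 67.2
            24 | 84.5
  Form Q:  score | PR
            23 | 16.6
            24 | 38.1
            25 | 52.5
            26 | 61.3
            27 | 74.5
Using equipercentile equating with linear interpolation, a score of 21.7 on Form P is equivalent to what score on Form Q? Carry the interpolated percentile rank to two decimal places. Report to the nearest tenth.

25.1

PR of 21.7 on Form P: 33.5 + (21.7 − 21)/(22 − 21) × (61.9 − 33.5) = 53.38
On Form Q, PR 53.38 falls between score 25 (PR 52.5) and 26 (PR 61.3).
Interpolate: 25 + (53.38 − 52.5)/(61.3 − 52.5) × (26 − 25) = 25.1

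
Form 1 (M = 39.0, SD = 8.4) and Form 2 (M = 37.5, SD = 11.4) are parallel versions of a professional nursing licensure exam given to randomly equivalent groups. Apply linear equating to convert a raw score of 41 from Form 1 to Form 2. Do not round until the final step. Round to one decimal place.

40.2

Linear equating: y = (SD_Y/SD_X)(x − M_X) + M_Y
y = (11.4/8.4)(41 − 39.0) + 37.5
y = 1.357143 × 2.0 + 37.5 = 2.7143 + 37.5 = 40.2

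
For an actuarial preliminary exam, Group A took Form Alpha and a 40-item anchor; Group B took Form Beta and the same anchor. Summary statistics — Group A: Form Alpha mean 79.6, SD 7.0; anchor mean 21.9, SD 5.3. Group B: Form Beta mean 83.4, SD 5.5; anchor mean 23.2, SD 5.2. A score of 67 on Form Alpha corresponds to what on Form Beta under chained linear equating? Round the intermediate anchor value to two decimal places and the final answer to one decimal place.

71.9

Form Alpha → anchor (Group A): v = (5.3/7.0)(67 − 79.6) + 21.9 = 12.36
anchor → Form Beta (Group B): y = (5.5/5.2)(12.36 − 23.2) + 83.4 = 71.9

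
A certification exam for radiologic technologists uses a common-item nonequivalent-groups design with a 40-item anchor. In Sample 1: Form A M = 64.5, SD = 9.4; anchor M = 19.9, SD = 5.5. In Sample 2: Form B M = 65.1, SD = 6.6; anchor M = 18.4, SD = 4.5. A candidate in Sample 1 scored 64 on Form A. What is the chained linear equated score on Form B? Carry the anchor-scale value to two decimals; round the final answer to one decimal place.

66.9

Form A → anchor (Sample 1): v = (5.5/9.4)(64 − 64.5) + 19.9 = 19.61
anchor → Form B (Sample 2): y = (6.6/4.5)(19.61 − 18.4) + 65.1 = 66.9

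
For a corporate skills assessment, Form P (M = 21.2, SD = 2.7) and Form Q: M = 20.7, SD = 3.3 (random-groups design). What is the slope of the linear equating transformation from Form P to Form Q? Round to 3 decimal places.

A = SD_Y / SD_X = 3.3 / 2.7 = 1.222

1.222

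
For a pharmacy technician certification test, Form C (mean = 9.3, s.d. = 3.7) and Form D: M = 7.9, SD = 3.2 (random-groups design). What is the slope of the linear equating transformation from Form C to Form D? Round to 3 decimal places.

A = SD_Y / SD_X = 3.2 / 3.7 = 0.865

0.865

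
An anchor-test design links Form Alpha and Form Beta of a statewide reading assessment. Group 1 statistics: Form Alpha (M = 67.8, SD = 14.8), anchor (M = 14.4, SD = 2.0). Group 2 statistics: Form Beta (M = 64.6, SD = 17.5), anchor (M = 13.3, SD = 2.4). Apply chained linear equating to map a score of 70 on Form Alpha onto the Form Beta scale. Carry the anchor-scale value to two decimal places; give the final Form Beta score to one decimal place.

74.8

Form Alpha → anchor (Group 1): v = (2.0/14.8)(70 − 67.8) + 14.4 = 14.70
anchor → Form Beta (Group 2): y = (17.5/2.4)(14.70 − 13.3) + 64.6 = 74.8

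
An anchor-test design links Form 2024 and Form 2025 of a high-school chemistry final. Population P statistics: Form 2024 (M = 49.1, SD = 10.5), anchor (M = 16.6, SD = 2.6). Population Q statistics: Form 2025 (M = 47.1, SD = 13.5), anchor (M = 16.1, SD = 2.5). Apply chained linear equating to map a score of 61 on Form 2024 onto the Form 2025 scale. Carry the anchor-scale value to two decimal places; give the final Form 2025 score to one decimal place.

Form 2024 → anchor (Population P): v = (2.6/10.5)(61 − 49.1) + 16.6 = 19.55
anchor → Form 2025 (Population Q): y = (13.5/2.5)(19.55 − 16.1) + 47.1 = 65.7

65.7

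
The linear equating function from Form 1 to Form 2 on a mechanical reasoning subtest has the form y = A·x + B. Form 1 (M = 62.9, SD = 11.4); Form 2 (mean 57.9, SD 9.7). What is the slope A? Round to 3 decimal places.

0.851

A = SD_Y / SD_X = 9.7 / 11.4 = 0.851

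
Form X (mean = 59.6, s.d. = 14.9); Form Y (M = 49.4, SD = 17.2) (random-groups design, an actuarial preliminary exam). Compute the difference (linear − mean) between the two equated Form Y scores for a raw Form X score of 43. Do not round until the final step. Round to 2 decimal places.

Mean-equated: 43 + (49.4 − 59.6) = 32.80
Linear-equated: (17.2/14.9)(43 − 59.6) + 49.4 = 30.238
Difference = 30.238 − 32.80 = -2.56

-2.56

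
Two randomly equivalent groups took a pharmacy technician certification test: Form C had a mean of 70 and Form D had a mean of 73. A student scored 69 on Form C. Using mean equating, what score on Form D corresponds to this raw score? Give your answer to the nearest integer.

Mean equating: y = x + (M_Y − M_X) = 69 + (73 − 70) = 72

72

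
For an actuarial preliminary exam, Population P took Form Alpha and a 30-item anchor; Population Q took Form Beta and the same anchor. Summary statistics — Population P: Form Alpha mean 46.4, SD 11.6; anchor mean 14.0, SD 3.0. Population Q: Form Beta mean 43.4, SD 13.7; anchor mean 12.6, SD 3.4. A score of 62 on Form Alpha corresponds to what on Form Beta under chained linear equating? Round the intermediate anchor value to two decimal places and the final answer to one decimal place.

Form Alpha → anchor (Population P): v = (3.0/11.6)(62 − 46.4) + 14.0 = 18.03
anchor → Form Beta (Population Q): y = (13.7/3.4)(18.03 − 12.6) + 43.4 = 65.3

65.3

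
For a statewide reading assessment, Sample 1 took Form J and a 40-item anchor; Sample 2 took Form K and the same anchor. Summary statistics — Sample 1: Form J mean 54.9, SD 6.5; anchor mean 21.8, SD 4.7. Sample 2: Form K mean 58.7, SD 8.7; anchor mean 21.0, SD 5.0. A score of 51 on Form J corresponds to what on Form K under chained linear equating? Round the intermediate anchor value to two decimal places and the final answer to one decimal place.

55.2

Form J → anchor (Sample 1): v = (4.7/6.5)(51 − 54.9) + 21.8 = 18.98
anchor → Form K (Sample 2): y = (8.7/5.0)(18.98 − 21.0) + 58.7 = 55.2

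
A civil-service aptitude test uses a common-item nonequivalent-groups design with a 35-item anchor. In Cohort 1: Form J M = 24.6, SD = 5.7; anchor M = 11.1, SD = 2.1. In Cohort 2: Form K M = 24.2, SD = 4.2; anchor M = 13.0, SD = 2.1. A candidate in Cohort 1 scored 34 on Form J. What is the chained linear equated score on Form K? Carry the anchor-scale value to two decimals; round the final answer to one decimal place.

Form J → anchor (Cohort 1): v = (2.1/5.7)(34 − 24.6) + 11.1 = 14.56
anchor → Form K (Cohort 2): y = (4.2/2.1)(14.56 − 13.0) + 24.2 = 27.3

27.3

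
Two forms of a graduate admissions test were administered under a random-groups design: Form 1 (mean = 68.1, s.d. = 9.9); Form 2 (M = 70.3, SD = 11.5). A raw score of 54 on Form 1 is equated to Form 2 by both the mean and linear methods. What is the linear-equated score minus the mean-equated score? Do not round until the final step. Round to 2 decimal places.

-2.28

Mean-equated: 54 + (70.3 − 68.1) = 56.20
Linear-equated: (11.5/9.9)(54 − 68.1) + 70.3 = 53.921
Difference = 53.921 − 56.20 = -2.28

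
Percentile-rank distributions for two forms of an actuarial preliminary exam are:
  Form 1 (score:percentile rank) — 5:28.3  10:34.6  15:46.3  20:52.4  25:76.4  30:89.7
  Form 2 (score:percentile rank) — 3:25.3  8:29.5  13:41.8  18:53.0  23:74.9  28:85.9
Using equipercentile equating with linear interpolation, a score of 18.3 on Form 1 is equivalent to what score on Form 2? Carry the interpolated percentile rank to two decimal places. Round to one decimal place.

16.8

PR of 18.3 on Form 1: 46.3 + (18.3 − 15)/(20 − 15) × (52.4 − 46.3) = 50.33
On Form 2, PR 50.33 falls between score 13 (PR 41.8) and 18 (PR 53.0).
Interpolate: 13 + (50.33 − 41.8)/(53.0 − 41.8) × (18 − 13) = 16.8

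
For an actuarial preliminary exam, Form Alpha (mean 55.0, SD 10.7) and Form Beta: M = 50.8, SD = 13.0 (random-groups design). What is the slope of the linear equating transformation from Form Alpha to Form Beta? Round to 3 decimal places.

1.215

A = SD_Y / SD_X = 13.0 / 10.7 = 1.215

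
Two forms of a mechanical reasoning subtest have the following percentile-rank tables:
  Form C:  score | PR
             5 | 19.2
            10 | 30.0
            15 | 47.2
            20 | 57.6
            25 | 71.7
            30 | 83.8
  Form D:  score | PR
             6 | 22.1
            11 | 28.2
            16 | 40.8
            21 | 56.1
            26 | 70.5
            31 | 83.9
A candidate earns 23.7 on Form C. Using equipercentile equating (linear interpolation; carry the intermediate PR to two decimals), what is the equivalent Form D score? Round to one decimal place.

PR of 23.7 on Form C: 57.6 + (23.7 − 20)/(25 − 20) × (71.7 − 57.6) = 68.03
On Form D, PR 68.03 falls between score 21 (PR 56.1) and 26 (PR 70.5).
Interpolate: 21 + (68.03 − 56.1)/(70.5 − 56.1) × (26 − 21) = 25.1

25.1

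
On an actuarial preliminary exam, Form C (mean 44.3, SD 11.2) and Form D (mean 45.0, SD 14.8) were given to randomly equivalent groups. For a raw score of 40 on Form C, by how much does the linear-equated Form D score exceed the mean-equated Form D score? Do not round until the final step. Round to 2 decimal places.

Mean-equated: 40 + (45.0 − 44.3) = 40.70
Linear-equated: (14.8/11.2)(40 − 44.3) + 45.0 = 39.318
Difference = 39.318 − 40.70 = -1.38

-1.38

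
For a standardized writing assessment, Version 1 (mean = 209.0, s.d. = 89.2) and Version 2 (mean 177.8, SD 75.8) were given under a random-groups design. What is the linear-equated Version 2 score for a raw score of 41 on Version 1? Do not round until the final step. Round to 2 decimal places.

35.04

Linear equating: y = (SD_Y/SD_X)(x − M_X) + M_Y
y = (75.8/89.2)(41 − 209.0) + 177.8
y = 0.849776 × -168.0 + 177.8 = -142.7623 + 177.8 = 35.04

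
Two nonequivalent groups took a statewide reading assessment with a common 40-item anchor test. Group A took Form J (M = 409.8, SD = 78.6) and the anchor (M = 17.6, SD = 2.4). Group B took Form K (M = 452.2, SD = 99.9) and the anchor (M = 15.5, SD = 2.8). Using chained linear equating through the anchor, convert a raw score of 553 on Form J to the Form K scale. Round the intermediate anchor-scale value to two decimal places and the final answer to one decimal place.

683.0

Form J → anchor (Group A): v = (2.4/78.6)(553 − 409.8) + 17.6 = 21.97
anchor → Form K (Group B): y = (99.9/2.8)(21.97 − 15.5) + 452.2 = 683.0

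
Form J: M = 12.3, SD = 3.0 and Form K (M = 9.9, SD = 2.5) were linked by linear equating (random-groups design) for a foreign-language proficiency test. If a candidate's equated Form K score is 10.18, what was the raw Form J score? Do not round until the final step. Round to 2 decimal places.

12.64

Invert y = (SD_Y/SD_X)(x − M_X) + M_Y:
x = (SD_X/SD_Y)(y − M_Y) + M_X = (3.0/2.5)(10.18 − 9.9) + 12.3
x = 1.200000 × 0.280 + 12.3 = 12.64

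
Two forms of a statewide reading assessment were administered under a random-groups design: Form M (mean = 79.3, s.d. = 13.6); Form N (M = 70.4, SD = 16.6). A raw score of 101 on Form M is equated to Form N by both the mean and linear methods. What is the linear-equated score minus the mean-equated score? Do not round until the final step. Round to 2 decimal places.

4.79

Mean-equated: 101 + (70.4 − 79.3) = 92.10
Linear-equated: (16.6/13.6)(101 − 79.3) + 70.4 = 96.887
Difference = 96.887 − 92.10 = 4.79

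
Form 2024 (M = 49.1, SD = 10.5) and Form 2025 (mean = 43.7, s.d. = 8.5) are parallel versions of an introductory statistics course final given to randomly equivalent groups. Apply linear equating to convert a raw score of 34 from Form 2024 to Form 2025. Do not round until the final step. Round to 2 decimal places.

31.48

Linear equating: y = (SD_Y/SD_X)(x − M_X) + M_Y
y = (8.5/10.5)(34 − 49.1) + 43.7
y = 0.809524 × -15.1 + 43.7 = -12.2238 + 43.7 = 31.48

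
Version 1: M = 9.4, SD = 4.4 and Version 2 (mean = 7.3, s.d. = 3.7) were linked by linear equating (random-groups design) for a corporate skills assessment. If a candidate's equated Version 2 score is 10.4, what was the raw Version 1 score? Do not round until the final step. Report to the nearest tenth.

Invert y = (SD_Y/SD_X)(x − M_X) + M_Y:
x = (SD_X/SD_Y)(y − M_Y) + M_X = (4.4/3.7)(10.4 − 7.3) + 9.4
x = 1.189189 × 3.100 + 9.4 = 13.1

13.1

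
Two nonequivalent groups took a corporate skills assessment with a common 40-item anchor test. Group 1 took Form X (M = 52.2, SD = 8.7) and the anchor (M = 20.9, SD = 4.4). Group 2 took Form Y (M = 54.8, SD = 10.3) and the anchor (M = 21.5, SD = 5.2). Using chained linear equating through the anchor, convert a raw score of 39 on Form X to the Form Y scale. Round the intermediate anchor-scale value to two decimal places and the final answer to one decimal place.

Form X → anchor (Group 1): v = (4.4/8.7)(39 − 52.2) + 20.9 = 14.22
anchor → Form Y (Group 2): y = (10.3/5.2)(14.22 − 21.5) + 54.8 = 40.4

40.4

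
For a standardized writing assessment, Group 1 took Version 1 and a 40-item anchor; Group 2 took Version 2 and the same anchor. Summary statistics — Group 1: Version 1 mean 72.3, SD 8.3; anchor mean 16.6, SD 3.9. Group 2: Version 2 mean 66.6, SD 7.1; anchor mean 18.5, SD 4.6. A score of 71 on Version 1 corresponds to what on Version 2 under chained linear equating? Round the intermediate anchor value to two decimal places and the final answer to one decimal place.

Version 1 → anchor (Group 1): v = (3.9/8.3)(71 − 72.3) + 16.6 = 15.99
anchor → Version 2 (Group 2): y = (7.1/4.6)(15.99 − 18.5) + 66.6 = 62.7

62.7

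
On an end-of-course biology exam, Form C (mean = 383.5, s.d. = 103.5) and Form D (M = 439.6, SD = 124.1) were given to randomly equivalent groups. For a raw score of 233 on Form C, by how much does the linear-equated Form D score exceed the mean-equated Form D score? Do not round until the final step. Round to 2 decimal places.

-29.95

Mean-equated: 233 + (439.6 − 383.5) = 289.10
Linear-equated: (124.1/103.5)(233 − 383.5) + 439.6 = 259.145
Difference = 259.145 − 289.10 = -29.95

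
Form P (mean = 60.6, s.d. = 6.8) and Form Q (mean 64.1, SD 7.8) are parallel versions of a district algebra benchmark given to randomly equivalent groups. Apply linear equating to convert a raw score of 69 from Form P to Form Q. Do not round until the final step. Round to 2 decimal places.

Linear equating: y = (SD_Y/SD_X)(x − M_X) + M_Y
y = (7.8/6.8)(69 − 60.6) + 64.1
y = 1.147059 × 8.4 + 64.1 = 9.6353 + 64.1 = 73.74

73.74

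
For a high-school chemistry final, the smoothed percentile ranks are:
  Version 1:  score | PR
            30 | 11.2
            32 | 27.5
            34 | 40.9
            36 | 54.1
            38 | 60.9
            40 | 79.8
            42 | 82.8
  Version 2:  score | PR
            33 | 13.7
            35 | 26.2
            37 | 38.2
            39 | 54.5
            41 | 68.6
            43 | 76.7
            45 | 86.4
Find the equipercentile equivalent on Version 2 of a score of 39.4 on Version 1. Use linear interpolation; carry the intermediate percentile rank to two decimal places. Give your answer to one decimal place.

42.4

PR of 39.4 on Version 1: 60.9 + (39.4 − 38)/(40 − 38) × (79.8 − 60.9) = 74.13
On Version 2, PR 74.13 falls between score 41 (PR 68.6) and 43 (PR 76.7).
Interpolate: 41 + (74.13 − 68.6)/(76.7 − 68.6) × (43 − 41) = 42.4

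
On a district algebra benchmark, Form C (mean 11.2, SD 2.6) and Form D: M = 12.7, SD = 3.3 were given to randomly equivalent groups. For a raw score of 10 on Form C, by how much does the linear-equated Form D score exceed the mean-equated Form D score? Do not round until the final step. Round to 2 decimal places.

-0.32

Mean-equated: 10 + (12.7 − 11.2) = 11.50
Linear-equated: (3.3/2.6)(10 − 11.2) + 12.7 = 11.177
Difference = 11.177 − 11.50 = -0.32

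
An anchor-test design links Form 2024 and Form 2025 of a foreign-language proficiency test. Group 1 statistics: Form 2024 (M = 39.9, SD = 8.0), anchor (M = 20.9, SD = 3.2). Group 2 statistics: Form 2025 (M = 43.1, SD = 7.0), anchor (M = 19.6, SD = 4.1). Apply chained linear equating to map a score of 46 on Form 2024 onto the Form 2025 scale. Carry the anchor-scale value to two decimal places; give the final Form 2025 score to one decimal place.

Form 2024 → anchor (Group 1): v = (3.2/8.0)(46 − 39.9) + 20.9 = 23.34
anchor → Form 2025 (Group 2): y = (7.0/4.1)(23.34 − 19.6) + 43.1 = 49.5

49.5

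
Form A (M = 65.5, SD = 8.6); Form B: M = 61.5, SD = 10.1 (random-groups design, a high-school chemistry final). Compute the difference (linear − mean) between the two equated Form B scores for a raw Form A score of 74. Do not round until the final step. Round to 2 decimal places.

Mean-equated: 74 + (61.5 − 65.5) = 70.00
Linear-equated: (10.1/8.6)(74 − 65.5) + 61.5 = 71.483
Difference = 71.483 − 70.00 = 1.48

1.48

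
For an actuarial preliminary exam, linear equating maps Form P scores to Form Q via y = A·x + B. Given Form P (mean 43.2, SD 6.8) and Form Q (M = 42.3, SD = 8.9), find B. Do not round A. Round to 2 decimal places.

-14.24

A = SD_Y / SD_X = 8.9 / 6.8 = 1.308824
B = M_Y − A·M_X = 42.3 − 1.308824 × 43.2 = -14.24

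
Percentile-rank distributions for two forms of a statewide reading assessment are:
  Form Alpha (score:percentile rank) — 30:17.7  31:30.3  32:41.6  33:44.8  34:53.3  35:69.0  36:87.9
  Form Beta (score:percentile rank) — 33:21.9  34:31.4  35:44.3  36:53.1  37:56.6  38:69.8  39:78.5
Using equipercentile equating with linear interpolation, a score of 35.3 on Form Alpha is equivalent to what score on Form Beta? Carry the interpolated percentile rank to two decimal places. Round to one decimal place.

PR of 35.3 on Form Alpha: 69.0 + (35.3 − 35)/(36 − 35) × (87.9 − 69.0) = 74.67
On Form Beta, PR 74.67 falls between score 38 (PR 69.8) and 39 (PR 78.5).
Interpolate: 38 + (74.67 − 69.8)/(78.5 − 69.8) × (39 − 38) = 38.6

38.6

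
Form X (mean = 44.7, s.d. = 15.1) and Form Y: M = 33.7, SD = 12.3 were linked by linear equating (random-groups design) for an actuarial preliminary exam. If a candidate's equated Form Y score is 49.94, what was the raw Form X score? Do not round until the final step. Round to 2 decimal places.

Invert y = (SD_Y/SD_X)(x − M_X) + M_Y:
x = (SD_X/SD_Y)(y − M_Y) + M_X = (15.1/12.3)(49.94 − 33.7) + 44.7
x = 1.227642 × 16.240 + 44.7 = 64.64

64.64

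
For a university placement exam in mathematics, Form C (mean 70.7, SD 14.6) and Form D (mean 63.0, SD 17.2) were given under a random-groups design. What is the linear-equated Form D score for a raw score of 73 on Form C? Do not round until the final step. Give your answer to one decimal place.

65.7

Linear equating: y = (SD_Y/SD_X)(x − M_X) + M_Y
y = (17.2/14.6)(73 − 70.7) + 63.0
y = 1.178082 × 2.3 + 63.0 = 2.7096 + 63.0 = 65.7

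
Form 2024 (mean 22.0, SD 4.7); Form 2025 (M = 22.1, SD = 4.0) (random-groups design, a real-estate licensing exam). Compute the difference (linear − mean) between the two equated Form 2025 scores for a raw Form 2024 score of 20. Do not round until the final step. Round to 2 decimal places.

Mean-equated: 20 + (22.1 − 22.0) = 20.10
Linear-equated: (4.0/4.7)(20 − 22.0) + 22.1 = 20.398
Difference = 20.398 − 20.10 = 0.30

0.30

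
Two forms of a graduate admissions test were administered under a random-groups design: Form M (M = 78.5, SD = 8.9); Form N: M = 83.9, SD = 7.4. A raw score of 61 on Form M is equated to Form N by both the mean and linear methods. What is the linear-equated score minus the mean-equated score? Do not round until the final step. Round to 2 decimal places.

2.95

Mean-equated: 61 + (83.9 − 78.5) = 66.40
Linear-equated: (7.4/8.9)(61 − 78.5) + 83.9 = 69.349
Difference = 69.349 − 66.40 = 2.95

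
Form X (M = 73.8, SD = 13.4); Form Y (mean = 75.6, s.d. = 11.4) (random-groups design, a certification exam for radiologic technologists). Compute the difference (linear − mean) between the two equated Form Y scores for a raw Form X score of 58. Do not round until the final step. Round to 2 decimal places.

2.36

Mean-equated: 58 + (75.6 − 73.8) = 59.80
Linear-equated: (11.4/13.4)(58 − 73.8) + 75.6 = 62.158
Difference = 62.158 − 59.80 = 2.36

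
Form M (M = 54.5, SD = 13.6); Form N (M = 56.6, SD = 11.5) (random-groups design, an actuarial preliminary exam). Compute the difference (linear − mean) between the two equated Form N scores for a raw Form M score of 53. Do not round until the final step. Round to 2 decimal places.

Mean-equated: 53 + (56.6 − 54.5) = 55.10
Linear-equated: (11.5/13.6)(53 − 54.5) + 56.6 = 55.332
Difference = 55.332 − 55.10 = 0.23

0.23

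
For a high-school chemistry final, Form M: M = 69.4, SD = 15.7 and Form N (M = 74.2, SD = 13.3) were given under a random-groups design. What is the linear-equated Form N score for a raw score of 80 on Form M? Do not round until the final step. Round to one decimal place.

83.2

Linear equating: y = (SD_Y/SD_X)(x − M_X) + M_Y
y = (13.3/15.7)(80 − 69.4) + 74.2
y = 0.847134 × 10.6 + 74.2 = 8.9796 + 74.2 = 83.2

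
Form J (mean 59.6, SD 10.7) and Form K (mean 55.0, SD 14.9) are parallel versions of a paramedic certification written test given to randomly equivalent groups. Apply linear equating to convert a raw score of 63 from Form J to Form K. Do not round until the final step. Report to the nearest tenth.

59.7

Linear equating: y = (SD_Y/SD_X)(x − M_X) + M_Y
y = (14.9/10.7)(63 − 59.6) + 55.0
y = 1.392523 × 3.4 + 55.0 = 4.7346 + 55.0 = 59.7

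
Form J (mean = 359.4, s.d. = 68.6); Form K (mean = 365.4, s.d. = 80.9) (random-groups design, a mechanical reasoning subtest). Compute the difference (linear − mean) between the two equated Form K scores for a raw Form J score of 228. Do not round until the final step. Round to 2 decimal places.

Mean-equated: 228 + (365.4 − 359.4) = 234.00
Linear-equated: (80.9/68.6)(228 − 359.4) + 365.4 = 210.440
Difference = 210.440 − 234.00 = -23.56

-23.56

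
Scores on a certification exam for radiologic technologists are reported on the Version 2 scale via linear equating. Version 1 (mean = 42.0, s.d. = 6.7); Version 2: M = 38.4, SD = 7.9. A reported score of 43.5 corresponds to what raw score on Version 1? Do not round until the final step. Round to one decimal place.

46.3

Invert y = (SD_Y/SD_X)(x − M_X) + M_Y:
x = (SD_X/SD_Y)(y − M_Y) + M_X = (6.7/7.9)(43.5 − 38.4) + 42.0
x = 0.848101 × 5.100 + 42.0 = 46.3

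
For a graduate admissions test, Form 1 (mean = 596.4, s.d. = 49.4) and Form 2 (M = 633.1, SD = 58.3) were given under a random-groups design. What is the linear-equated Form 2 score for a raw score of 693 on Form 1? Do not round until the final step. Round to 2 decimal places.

747.10

Linear equating: y = (SD_Y/SD_X)(x − M_X) + M_Y
y = (58.3/49.4)(693 − 596.4) + 633.1
y = 1.180162 × 96.6 + 633.1 = 114.0036 + 633.1 = 747.10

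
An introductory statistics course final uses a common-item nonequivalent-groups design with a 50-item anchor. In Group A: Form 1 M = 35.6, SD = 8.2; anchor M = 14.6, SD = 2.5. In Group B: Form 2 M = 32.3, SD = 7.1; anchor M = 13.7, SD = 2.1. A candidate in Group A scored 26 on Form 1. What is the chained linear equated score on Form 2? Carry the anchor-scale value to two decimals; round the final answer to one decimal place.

Form 1 → anchor (Group A): v = (2.5/8.2)(26 − 35.6) + 14.6 = 11.67
anchor → Form 2 (Group B): y = (7.1/2.1)(11.67 − 13.7) + 32.3 = 25.4

25.4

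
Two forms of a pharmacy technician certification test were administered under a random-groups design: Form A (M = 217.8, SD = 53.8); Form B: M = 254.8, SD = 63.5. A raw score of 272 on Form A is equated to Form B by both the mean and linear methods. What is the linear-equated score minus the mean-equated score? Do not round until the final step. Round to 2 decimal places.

9.77

Mean-equated: 272 + (254.8 − 217.8) = 309.00
Linear-equated: (63.5/53.8)(272 − 217.8) + 254.8 = 318.772
Difference = 318.772 − 309.00 = 9.77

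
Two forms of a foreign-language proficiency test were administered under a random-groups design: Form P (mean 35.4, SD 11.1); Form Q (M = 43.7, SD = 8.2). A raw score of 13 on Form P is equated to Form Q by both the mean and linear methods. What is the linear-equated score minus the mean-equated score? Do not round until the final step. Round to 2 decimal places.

Mean-equated: 13 + (43.7 − 35.4) = 21.30
Linear-equated: (8.2/11.1)(13 − 35.4) + 43.7 = 27.152
Difference = 27.152 − 21.30 = 5.85

5.85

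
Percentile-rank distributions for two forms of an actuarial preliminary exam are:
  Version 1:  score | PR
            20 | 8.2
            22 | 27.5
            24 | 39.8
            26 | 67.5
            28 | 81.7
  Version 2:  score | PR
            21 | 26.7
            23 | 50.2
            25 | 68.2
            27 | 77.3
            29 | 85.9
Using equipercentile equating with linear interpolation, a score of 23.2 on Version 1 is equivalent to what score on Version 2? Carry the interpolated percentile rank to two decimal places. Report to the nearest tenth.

PR of 23.2 on Version 1: 27.5 + (23.2 − 22)/(24 − 22) × (39.8 − 27.5) = 34.88
On Version 2, PR 34.88 falls between score 21 (PR 26.7) and 23 (PR 50.2).
Interpolate: 21 + (34.88 − 26.7)/(50.2 − 26.7) × (23 − 21) = 21.7

21.7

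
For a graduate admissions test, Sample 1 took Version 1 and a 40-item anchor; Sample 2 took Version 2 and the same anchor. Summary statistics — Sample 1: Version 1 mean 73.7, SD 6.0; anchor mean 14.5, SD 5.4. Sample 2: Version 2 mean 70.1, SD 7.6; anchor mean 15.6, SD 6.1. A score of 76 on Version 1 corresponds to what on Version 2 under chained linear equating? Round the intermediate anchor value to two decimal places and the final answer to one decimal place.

Version 1 → anchor (Sample 1): v = (5.4/6.0)(76 − 73.7) + 14.5 = 16.57
anchor → Version 2 (Sample 2): y = (7.6/6.1)(16.57 − 15.6) + 70.1 = 71.3

71.3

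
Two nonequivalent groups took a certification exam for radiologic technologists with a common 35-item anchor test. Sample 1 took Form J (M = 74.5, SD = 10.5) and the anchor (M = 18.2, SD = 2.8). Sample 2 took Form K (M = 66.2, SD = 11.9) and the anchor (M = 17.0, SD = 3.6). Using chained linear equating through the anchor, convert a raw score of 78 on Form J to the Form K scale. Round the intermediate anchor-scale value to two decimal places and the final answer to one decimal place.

Form J → anchor (Sample 1): v = (2.8/10.5)(78 − 74.5) + 18.2 = 19.13
anchor → Form K (Sample 2): y = (11.9/3.6)(19.13 − 17.0) + 66.2 = 73.2

73.2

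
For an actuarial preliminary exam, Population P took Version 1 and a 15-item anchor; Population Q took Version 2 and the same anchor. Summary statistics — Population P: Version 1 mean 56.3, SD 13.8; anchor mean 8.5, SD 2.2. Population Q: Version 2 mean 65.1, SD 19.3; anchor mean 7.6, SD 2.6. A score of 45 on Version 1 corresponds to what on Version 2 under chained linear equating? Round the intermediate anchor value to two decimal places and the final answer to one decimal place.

Version 1 → anchor (Population P): v = (2.2/13.8)(45 − 56.3) + 8.5 = 6.70
anchor → Version 2 (Population Q): y = (19.3/2.6)(6.70 − 7.6) + 65.1 = 58.4

58.4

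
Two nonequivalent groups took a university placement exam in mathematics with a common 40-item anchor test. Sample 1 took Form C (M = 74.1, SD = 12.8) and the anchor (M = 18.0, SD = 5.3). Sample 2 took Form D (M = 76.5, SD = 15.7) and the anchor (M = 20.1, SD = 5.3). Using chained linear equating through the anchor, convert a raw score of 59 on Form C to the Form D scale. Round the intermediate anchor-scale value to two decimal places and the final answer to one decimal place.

51.8

Form C → anchor (Sample 1): v = (5.3/12.8)(59 − 74.1) + 18.0 = 11.75
anchor → Form D (Sample 2): y = (15.7/5.3)(11.75 − 20.1) + 76.5 = 51.8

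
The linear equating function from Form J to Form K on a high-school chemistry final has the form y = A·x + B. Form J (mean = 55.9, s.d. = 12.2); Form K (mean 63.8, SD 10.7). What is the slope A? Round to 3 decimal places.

A = SD_Y / SD_X = 10.7 / 12.2 = 0.877

0.877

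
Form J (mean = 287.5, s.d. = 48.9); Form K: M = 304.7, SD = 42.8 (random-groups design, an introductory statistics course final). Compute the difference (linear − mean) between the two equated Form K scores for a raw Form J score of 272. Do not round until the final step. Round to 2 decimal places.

1.93

Mean-equated: 272 + (304.7 − 287.5) = 289.20
Linear-equated: (42.8/48.9)(272 − 287.5) + 304.7 = 291.134
Difference = 291.134 − 289.20 = 1.93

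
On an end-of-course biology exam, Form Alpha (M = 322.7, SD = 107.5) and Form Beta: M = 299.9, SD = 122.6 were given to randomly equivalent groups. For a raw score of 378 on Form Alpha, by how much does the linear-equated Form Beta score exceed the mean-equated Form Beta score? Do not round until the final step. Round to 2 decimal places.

7.77

Mean-equated: 378 + (299.9 − 322.7) = 355.20
Linear-equated: (122.6/107.5)(378 − 322.7) + 299.9 = 362.968
Difference = 362.968 − 355.20 = 7.77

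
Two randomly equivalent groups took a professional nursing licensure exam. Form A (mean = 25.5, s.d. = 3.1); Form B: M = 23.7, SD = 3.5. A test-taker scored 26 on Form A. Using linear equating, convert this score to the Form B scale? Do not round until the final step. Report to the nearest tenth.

Linear equating: y = (SD_Y/SD_X)(x − M_X) + M_Y
y = (3.5/3.1)(26 − 25.5) + 23.7
y = 1.129032 × 0.5 + 23.7 = 0.5645 + 23.7 = 24.3

24.3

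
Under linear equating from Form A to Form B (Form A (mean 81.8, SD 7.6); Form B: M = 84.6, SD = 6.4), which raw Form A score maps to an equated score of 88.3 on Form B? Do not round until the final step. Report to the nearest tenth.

86.2

Invert y = (SD_Y/SD_X)(x − M_X) + M_Y:
x = (SD_X/SD_Y)(y − M_Y) + M_X = (7.6/6.4)(88.3 − 84.6) + 81.8
x = 1.187500 × 3.700 + 81.8 = 86.2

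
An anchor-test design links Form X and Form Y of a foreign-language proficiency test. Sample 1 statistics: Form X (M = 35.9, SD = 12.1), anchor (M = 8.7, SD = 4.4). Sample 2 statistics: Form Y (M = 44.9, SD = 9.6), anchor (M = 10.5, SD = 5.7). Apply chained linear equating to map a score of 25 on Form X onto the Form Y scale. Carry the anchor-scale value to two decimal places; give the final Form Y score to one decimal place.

35.2

Form X → anchor (Sample 1): v = (4.4/12.1)(25 − 35.9) + 8.7 = 4.74
anchor → Form Y (Sample 2): y = (9.6/5.7)(4.74 − 10.5) + 44.9 = 35.2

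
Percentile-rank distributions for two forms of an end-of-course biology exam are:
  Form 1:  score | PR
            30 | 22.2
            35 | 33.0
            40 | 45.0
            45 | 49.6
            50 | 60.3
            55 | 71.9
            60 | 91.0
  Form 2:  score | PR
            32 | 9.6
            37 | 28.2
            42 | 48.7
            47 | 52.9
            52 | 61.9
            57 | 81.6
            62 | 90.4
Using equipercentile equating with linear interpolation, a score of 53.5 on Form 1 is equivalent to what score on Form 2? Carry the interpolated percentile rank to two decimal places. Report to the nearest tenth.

53.7

PR of 53.5 on Form 1: 60.3 + (53.5 − 50)/(55 − 50) × (71.9 − 60.3) = 68.42
On Form 2, PR 68.42 falls between score 52 (PR 61.9) and 57 (PR 81.6).
Interpolate: 52 + (68.42 − 61.9)/(81.6 − 61.9) × (57 − 52) = 53.7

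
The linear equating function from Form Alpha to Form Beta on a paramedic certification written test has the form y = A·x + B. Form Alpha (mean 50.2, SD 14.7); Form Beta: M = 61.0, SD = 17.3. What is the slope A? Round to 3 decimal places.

A = SD_Y / SD_X = 17.3 / 14.7 = 1.177

1.177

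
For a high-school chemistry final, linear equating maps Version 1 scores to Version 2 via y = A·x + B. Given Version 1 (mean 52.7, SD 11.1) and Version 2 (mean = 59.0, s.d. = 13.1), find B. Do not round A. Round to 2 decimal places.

-3.20

A = SD_Y / SD_X = 13.1 / 11.1 = 1.180180
B = M_Y − A·M_X = 59.0 − 1.180180 × 52.7 = -3.20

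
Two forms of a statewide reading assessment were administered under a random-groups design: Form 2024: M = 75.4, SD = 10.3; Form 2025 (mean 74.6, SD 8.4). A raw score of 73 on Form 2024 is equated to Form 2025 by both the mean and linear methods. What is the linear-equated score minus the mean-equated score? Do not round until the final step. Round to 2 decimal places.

Mean-equated: 73 + (74.6 − 75.4) = 72.20
Linear-equated: (8.4/10.3)(73 − 75.4) + 74.6 = 72.643
Difference = 72.643 − 72.20 = 0.44

0.44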